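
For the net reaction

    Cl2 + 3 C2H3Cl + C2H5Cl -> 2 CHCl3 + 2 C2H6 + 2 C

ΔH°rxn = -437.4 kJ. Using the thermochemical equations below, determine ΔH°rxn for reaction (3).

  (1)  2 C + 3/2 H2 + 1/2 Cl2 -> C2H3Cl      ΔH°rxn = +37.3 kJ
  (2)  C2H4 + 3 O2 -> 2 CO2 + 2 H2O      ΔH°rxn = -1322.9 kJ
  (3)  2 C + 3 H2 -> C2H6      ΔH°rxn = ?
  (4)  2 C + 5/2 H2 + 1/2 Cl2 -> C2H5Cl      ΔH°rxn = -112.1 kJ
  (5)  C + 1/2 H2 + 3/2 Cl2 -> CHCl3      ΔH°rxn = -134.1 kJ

(1) reversed and × 3: (-3)·(+37.3) = -111.9 kJ
(2): not needed.
(3) × 2: contributes 2·x
(4) reversed: +112.1 kJ
(5) × 2: (2)·(-134.1) = -268.2 kJ
-437.4 = (-111.9) + (+112.1) + (-268.2) + 2·x
x = (-437.4 − (-268.0)) / (2) = -84.7 kJ

ΔH°rxn = -84.7 kJ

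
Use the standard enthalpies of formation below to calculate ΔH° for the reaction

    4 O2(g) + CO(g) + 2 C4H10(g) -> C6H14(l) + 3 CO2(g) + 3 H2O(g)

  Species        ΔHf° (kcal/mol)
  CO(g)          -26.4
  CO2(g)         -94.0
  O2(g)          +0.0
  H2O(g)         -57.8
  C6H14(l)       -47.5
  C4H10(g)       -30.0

ΔH° = -416.5 kcal/mol

Products: 1·(-47.5) + 3·(-94.0) + 3·(-57.8) = -502.9
Reactants: 4·(+0.0) + 1·(-26.4) + 2·(-30.0) = -86.4
ΔH° = (-502.9) − (-86.4) = -416.5 kcal/mol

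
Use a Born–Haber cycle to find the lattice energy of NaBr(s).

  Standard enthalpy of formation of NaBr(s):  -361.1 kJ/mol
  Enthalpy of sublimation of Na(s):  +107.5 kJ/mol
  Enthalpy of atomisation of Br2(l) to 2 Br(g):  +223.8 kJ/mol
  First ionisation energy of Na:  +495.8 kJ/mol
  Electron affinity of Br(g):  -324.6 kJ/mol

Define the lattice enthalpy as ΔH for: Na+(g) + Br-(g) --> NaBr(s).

U = -751.7 kJ/mol

ΔHf° = 1·ΔHsub + 1·(ΣIE) + 1/2·D(Br2) + 1·EA + U
-361.1 = 1·(+107.5) + 1·(+495.8) + 1/2·(+223.8) + 1·(-324.6) + U
U = -361.1 − (+390.6) = -751.7 kJ/mol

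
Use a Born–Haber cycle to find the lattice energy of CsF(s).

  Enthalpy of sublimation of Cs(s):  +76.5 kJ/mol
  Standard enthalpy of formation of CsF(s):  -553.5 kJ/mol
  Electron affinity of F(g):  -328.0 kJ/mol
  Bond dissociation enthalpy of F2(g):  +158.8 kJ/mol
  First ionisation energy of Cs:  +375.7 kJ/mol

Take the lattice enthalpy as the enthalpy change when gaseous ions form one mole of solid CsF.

U = -757.1 kJ/mol

ΔHf° = 1·ΔHsub + 1·(ΣIE) + 1/2·D(F2) + 1·EA + U
-553.5 = 1·(+76.5) + 1·(+375.7) + 1/2·(+158.8) + 1·(-328.0) + U
U = -553.5 − (+203.6) = -757.1 kJ/mol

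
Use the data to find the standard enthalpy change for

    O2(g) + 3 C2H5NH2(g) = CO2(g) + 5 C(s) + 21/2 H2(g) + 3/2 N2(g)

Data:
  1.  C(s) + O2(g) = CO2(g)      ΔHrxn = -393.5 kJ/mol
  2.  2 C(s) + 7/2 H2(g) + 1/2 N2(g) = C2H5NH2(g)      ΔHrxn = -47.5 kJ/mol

eq. 1 as written (CO2(g) already on the product side): -393.5 kJ/mol
eq. 2 reversed and × 3 (reverse to put C2H5NH2(g) on the reactant side; scale by 3 for the 3 C2H5NH2(g)): (-3)·(-47.5) = +142.5 kJ/mol
ΔHrxn = (-393.5) + (+142.5) = -251.0 kJ/mol

ΔHrxn = -251.0 kJ/mol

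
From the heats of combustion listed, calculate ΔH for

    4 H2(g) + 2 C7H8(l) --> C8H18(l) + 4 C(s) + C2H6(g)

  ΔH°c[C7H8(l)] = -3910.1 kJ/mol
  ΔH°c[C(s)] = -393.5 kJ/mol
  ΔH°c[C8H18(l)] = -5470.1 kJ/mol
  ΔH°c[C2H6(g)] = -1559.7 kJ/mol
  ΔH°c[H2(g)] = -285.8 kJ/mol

ΔH = -359.6 kJ/mol

With combustion enthalpies, reactants minus products:
= [4·(-285.8) + 2·(-3910.1)] − [1·(-5470.1) + 4·(-393.5) + 1·(-1559.7)]
= -359.6 kJ/mol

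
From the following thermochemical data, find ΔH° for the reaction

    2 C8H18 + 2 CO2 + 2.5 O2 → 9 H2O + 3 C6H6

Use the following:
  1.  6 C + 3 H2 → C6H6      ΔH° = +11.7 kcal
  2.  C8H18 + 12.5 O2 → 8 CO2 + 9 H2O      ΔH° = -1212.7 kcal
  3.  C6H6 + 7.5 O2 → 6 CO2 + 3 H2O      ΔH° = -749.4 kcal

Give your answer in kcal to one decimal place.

ΔH° = -177.2 kcal

eq. 1: not needed (C appears nowhere else).
eq. 2 × 2 (scale by 2 for the 2 C8H18): (2)·(-1212.7) = -2425.4 kcal
eq. 3 reversed and × 3: (-3)·(-749.4) = +2248.2 kcal
Since enthalpy is a state function, ΔH° = (2)·(-1212.7) + (-3)·(-749.4) = -177.2 kcal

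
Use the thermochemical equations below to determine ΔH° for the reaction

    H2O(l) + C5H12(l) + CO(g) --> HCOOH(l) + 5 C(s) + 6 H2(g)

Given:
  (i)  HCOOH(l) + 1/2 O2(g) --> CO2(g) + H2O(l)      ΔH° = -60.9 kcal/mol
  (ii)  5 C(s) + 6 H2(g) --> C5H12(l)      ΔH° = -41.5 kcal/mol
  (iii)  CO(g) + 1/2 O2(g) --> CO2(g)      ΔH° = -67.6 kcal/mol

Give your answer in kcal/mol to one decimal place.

(i) reversed (HCOOH(l) must end up as a product): +60.9 kcal/mol
(ii) reversed (reverse to put C5H12(l) on the reactant side): +41.5 kcal/mol
(iii) as written (CO(g) already on the reactant side): -67.6 kcal/mol
Since enthalpy is a state function, ΔH° = (-1)·(-60.9) + (-1)·(-41.5) + (1)·(-67.6) = 34.8 kcal/mol

ΔH° = 34.8 kcal/mol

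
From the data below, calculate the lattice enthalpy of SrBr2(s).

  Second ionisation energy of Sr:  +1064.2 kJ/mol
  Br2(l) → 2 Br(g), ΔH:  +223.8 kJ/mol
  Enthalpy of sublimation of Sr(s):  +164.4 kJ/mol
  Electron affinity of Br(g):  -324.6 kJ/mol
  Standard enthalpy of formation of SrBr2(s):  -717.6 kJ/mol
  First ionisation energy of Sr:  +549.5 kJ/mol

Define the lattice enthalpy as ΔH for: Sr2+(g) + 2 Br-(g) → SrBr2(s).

U = -2070.3 kJ/mol

ΔHf° = 1·ΔHsub + 1·(ΣIE) + 1·D(Br2) + 2·EA + U
-717.6 = 1·(+164.4) + 1·(+1613.7) + 1·(+223.8) + 2·(-324.6) + U
U = -717.6 − (+1352.7) = -2070.3 kJ/mol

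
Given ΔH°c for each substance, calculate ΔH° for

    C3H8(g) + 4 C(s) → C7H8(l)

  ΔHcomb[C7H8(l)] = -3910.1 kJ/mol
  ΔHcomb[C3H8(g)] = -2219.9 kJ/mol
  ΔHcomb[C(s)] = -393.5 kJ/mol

Using ΔH = Σ nΔHc°(reactants) − Σ nΔHc°(products):
= [1·(-2219.9) + 4·(-393.5)] − [1·(-3910.1)]
= 116.2 kJ/mol

ΔH° = 116.2 kJ/mol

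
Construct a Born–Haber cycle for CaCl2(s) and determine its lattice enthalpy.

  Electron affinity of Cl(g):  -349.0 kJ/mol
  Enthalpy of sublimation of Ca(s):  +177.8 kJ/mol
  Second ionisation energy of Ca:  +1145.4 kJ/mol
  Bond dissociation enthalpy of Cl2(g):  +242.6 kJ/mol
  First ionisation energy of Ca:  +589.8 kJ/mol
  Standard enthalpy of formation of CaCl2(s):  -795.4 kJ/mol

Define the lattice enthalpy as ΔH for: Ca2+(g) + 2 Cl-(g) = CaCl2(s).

U = -2253.0 kJ/mol

ΔHf° = 1·ΔHsub + 1·(ΣIE) + 1·D(Cl2) + 2·EA + U
-795.4 = 1·(+177.8) + 1·(+1735.2) + 1·(+242.6) + 2·(-349.0) + U
U = -795.4 − (+1457.6) = -2253.0 kJ/mol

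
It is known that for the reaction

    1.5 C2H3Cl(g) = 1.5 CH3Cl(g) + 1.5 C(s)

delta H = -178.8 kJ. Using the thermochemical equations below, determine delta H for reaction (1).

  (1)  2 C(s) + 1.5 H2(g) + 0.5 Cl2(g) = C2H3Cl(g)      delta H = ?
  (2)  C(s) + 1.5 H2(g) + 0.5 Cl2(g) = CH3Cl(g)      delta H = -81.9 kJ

delta H = 37.3 kJ

(1) reversed and × 3/2: contributes −3/2·x
(2) × 3/2: (3/2)·(-81.9) = -122.85 kJ
-178.8 = (-122.85) − 3/2·x
x = (-178.8 − (-122.85)) / (-3/2) = 37.3 kJ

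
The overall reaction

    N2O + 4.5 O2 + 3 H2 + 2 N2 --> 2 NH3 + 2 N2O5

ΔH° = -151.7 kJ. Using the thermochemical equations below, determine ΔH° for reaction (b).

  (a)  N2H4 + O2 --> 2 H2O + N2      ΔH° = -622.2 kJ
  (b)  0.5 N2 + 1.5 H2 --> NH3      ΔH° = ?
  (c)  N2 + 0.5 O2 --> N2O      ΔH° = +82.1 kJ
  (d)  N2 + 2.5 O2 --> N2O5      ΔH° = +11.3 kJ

ΔH° = -46.1 kJ

(a): not needed.
(b) × 2: contributes 2·x
(c) reversed: -82.1 kJ
(d) × 2: (2)·(+11.3) = +22.6 kJ
-151.7 = (-82.1) + (+22.6) + 2·x
x = (-151.7 − (-59.5)) / (2) = -46.1 kJ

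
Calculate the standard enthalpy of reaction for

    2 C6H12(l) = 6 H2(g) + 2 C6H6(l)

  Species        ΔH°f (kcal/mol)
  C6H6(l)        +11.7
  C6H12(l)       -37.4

ΔHrxn = 98.2 kcal/mol

ΔH°rxn = Σ nΔHf°(products) − Σ nΔHf°(reactants).
Products: 6·(+0.0) + 2·(+11.7) = +23.4
Reactants: 2·(-37.4) = -74.8
ΔHrxn = (+23.4) − (-74.8) = 98.2 kcal/mol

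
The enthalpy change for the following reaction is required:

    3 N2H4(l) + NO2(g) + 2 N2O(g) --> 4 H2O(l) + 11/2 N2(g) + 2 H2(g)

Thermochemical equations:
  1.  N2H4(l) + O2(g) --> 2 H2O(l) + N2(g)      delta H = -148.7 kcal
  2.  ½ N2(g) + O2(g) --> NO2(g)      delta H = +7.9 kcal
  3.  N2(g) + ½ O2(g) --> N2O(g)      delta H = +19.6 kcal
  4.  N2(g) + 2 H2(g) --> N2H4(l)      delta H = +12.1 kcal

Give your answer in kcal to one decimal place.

eq. 1 × 2 (×2 to match 4 H2O(l) in the target): (2)·(-148.7) = -297.4 kcal
eq. 2 reversed (NO2(g) must end up as a reactant): -7.9 kcal
eq. 3 reversed and × 2 (reverse to put N2O(g) on the reactant side; scale by 2 for the 2 N2O(g)): (-2)·(+19.6) = -39.2 kcal
eq. 4 reversed (H2(g) must end up as a product): -12.1 kcal
By Hess's law, delta H = (2)·(-148.7) + (-1)·(+7.9) + (-2)·(+19.6) + (-1)·(+12.1) = -356.6 kcal

delta H = -356.6 kcal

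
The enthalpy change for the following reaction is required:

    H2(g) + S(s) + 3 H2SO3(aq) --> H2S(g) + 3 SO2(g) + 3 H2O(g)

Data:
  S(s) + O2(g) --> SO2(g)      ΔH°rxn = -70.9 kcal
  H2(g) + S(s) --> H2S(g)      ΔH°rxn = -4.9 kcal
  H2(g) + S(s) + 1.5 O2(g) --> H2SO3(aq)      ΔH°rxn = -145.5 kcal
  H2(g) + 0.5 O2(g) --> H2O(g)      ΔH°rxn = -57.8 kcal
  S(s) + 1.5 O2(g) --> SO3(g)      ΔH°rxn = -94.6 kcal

equation 1 × 3 (×3 to match 3 SO2(g) in the target): (3)·(-70.9) = -212.7 kcal
equation 2 as written (H2S(g) already on the product side): -4.9 kcal
equation 3 reversed and × 3 (H2SO3(aq) must end up as a reactant; ×3 to match 3 H2SO3(aq) in the target): (-3)·(-145.5) = +436.5 kcal
equation 4 × 3 (scale by 3 for the 3 H2O(g)): (3)·(-57.8) = -173.4 kcal
equation 5: not needed (SO3(g) appears nowhere else).
ΔH°rxn = (3)·(-70.9) + (1)·(-4.9) + (-3)·(-145.5) + (3)·(-57.8) = 45.5 kcal

ΔH°rxn = 45.5 kcal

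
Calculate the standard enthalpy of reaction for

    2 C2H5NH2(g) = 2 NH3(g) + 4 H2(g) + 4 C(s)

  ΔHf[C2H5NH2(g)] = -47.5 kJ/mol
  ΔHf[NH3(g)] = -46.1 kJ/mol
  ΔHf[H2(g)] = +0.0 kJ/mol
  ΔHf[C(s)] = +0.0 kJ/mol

ΔH_rxn = 2.8 kJ/mol

ΔH°rxn = Σ nΔHf°(products) − Σ nΔHf°(reactants).
Products: 2·(-46.1) + 4·(+0.0) + 4·(+0.0) = -92.2
Reactants: 2·(-47.5) = -95.0
ΔH_rxn = (-92.2) − (-95.0) = 2.8 kJ/mol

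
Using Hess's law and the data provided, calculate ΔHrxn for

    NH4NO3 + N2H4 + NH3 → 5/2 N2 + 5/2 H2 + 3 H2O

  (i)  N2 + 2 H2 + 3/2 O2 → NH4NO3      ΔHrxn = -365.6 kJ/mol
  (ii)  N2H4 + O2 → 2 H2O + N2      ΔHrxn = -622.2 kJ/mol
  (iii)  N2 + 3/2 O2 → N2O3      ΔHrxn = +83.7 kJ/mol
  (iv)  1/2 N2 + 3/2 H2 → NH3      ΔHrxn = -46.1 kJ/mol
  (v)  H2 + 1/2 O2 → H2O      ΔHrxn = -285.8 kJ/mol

ΔHrxn = -496.3 kJ/mol

(i) reversed: +365.6 kJ/mol
(ii) as written: -622.2 kJ/mol
(iii): not needed.
(iv) reversed: +46.1 kJ/mol
(v) as written: -285.8 kJ/mol
ΔHrxn = (+365.6) + (-622.2) + (+46.1) + (-285.8) = -496.3 kJ/mol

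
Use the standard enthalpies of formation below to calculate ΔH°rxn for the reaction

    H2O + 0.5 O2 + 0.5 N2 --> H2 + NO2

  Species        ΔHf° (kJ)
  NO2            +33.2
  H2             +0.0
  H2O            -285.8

Products: 1·(+0.0) + 1·(+33.2) = +33.2
Reactants: 1·(-285.8) + 1/2·(+0.0) + 1/2·(+0.0) = -285.8
ΔH°rxn = (+33.2) − (-285.8) = 319.0 kJ

ΔH°rxn = 319.0 kJ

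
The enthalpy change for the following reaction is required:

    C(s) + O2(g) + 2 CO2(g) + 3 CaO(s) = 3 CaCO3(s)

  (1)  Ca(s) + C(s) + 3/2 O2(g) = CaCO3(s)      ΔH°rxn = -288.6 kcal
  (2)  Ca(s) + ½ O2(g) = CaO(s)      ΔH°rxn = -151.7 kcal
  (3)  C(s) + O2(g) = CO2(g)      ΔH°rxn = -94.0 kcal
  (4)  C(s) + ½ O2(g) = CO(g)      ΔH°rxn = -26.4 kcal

ΔH°rxn = -222.7 kcal

(1) × 3 (scale by 3 for the 3 CaCO3(s)): (3)·(-288.6) = -865.8 kcal
(2) reversed and × 3 (reverse to put CaO(s) on the reactant side; ×3 to match 3 CaO(s) in the target): (-3)·(-151.7) = +455.1 kcal
(3) reversed and × 2 (reverse to put CO2(g) on the reactant side; scale by 2 for the 2 CO2(g)): (-2)·(-94.0) = +188.0 kcal
(4): not needed (CO(g) appears nowhere else).
ΔH°rxn = (3)·(-288.6) + (-3)·(-151.7) + (-2)·(-94.0) = -222.7 kcal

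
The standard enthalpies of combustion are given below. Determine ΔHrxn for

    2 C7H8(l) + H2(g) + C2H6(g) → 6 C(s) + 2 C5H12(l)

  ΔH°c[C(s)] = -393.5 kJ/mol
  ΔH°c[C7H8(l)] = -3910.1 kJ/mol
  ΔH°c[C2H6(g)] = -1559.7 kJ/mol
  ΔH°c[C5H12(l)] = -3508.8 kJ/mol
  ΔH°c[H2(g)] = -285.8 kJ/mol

Using ΔH = Σ nΔHc°(reactants) − Σ nΔHc°(products):
= [2·(-3910.1) + 1·(-285.8) + 1·(-1559.7)] − [6·(-393.5) + 2·(-3508.8)]
= -287.1 kJ/mol

ΔHrxn = -287.1 kJ/mol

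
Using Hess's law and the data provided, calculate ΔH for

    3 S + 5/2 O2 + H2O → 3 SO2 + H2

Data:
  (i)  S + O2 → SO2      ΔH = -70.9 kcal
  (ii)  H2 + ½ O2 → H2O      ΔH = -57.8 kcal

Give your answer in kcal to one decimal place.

ΔH = -154.9 kcal

(i) × 3 (scale by 3 for the 3 SO2): (3)·(-70.9) = -212.7 kcal
(ii) reversed (H2O must end up as a reactant): +57.8 kcal
Since enthalpy is a state function, ΔH = (3)·(-70.9) + (-1)·(-57.8) = -154.9 kcal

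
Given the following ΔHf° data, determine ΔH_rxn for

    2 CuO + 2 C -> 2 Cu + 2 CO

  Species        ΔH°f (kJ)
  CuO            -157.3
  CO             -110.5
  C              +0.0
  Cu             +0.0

Products: 2·(+0.0) + 2·(-110.5) = -221.0
Reactants: 2·(-157.3) + 2·(+0.0) = -314.6
ΔH_rxn = (-221.0) − (-314.6) = 93.6 kJ

ΔH_rxn = 93.6 kJ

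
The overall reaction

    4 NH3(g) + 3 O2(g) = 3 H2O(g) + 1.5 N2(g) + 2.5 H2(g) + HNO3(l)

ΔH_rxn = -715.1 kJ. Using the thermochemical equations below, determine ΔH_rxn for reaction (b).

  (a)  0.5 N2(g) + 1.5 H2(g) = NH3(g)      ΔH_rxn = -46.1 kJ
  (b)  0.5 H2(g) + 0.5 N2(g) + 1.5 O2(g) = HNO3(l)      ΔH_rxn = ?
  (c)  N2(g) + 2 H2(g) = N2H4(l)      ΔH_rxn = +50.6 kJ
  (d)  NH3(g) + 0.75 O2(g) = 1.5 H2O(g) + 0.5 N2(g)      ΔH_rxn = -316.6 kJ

ΔH_rxn = -174.1 kJ

(a) reversed and × 2: (-2)·(-46.1) = +92.2 kJ
(b) as written (HNO3(l) already on the product side): contributes x
(c): not needed (N2H4(l) appears nowhere else).
(d) × 2 (×2 to match 3 H2O(g) in the target): (2)·(-316.6) = -633.2 kJ
-715.1 = (+92.2) + (-633.2) + x
x = (-715.1 − (-541.0)) / (1) = -174.1 kJ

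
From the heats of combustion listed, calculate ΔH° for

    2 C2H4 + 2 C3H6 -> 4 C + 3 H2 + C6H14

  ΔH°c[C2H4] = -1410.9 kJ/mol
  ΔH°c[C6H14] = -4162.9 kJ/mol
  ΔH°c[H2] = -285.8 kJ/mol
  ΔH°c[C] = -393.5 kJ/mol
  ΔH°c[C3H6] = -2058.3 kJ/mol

With combustion enthalpies, reactants minus products:
= [2·(-1410.9) + 2·(-2058.3)] − [4·(-393.5) + 3·(-285.8) + 1·(-4162.9)]
= -344.1 kJ/mol

ΔH° = -344.1 kJ/mol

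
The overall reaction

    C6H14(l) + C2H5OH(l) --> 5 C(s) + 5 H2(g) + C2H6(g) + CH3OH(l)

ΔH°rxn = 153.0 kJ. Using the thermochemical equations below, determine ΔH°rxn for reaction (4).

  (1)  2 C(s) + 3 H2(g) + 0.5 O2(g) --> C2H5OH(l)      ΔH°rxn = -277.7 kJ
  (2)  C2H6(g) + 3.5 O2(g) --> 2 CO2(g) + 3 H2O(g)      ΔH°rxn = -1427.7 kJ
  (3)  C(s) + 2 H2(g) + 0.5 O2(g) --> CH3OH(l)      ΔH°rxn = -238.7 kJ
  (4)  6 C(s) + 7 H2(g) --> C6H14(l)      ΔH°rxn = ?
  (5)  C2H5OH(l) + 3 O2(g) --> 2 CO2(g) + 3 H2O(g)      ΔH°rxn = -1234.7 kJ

ΔH°rxn = -198.7 kJ

(1): not needed.
(2) reversed: +1427.7 kJ
(3) as written: -238.7 kJ
(4) reversed: contributes −x
(5) as written: -1234.7 kJ
+153.0 = (+1427.7) + (-238.7) + (-1234.7) − x
x = (+153.0 − (-45.7)) / (-1) = -198.7 kJ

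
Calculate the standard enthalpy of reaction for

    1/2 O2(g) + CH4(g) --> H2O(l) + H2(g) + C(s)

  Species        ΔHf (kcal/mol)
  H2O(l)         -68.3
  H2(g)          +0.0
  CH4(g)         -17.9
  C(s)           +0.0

ΔH° = -50.4 kcal/mol

ΔH°rxn = Σ nΔHf°(products) − Σ nΔHf°(reactants).
Products: 1·(-68.3) + 1·(+0.0) + 1·(+0.0) = -68.3
Reactants: 1/2·(+0.0) + 1·(-17.9) = -17.9
ΔH° = (-68.3) − (-17.9) = -50.4 kcal/mol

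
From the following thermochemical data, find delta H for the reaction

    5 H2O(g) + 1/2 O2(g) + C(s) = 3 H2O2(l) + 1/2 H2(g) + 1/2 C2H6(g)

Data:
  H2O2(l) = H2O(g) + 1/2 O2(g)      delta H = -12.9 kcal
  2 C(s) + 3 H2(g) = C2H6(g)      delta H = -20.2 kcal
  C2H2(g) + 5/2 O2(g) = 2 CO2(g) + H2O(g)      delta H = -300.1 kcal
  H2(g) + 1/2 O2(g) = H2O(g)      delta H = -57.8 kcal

equation 1 reversed and × 3 (H2O2(l) must end up as a product; scale by 3 for the 3 H2O2(l)): (-3)·(-12.9) = +38.7 kcal
equation 2 × 1/2 (scale by 1/2 for the 1/2 C2H6(g)): (1/2)·(-20.2) = -10.1 kcal
equation 3: not needed (CO2(g) appears nowhere else).
equation 4 reversed and × 2: (-2)·(-57.8) = +115.6 kcal
Since enthalpy is a state function, delta H = (+38.7) + (-10.1) + (+115.6) = 144.2 kcal

delta H = 144.2 kcal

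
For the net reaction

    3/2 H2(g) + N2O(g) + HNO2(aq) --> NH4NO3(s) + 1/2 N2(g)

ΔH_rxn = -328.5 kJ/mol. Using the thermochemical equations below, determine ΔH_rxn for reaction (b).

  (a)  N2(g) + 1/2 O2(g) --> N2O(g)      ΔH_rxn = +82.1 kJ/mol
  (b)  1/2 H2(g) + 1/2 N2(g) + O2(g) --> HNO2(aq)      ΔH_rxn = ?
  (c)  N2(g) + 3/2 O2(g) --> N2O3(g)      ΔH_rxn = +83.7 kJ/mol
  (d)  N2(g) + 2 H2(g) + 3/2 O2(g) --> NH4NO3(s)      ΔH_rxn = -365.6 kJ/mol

(a) reversed (reverse to put N2O(g) on the reactant side): -82.1 kJ/mol
(b) reversed (reverse to put HNO2(aq) on the reactant side): contributes −x
(c): not needed (N2O3(g) appears nowhere else).
(d) as written (NH4NO3(s) already on the product side): -365.6 kJ/mol
-328.5 = (-82.1) + (-365.6) − x
x = (-328.5 − (-447.7)) / (-1) = -119.2 kJ/mol

ΔH_rxn = -119.2 kJ/mol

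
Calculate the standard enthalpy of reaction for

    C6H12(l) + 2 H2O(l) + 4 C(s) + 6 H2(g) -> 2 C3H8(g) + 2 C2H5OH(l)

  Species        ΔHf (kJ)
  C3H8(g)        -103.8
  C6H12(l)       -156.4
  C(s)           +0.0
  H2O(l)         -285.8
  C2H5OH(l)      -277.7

Products: 2·(-103.8) + 2·(-277.7) = -763.0
Reactants: 1·(-156.4) + 2·(-285.8) + 4·(+0.0) + 6·(+0.0) = -728.0
ΔH°rxn = (-763.0) − (-728.0) = -35.0 kJ

ΔH°rxn = -35.0 kJ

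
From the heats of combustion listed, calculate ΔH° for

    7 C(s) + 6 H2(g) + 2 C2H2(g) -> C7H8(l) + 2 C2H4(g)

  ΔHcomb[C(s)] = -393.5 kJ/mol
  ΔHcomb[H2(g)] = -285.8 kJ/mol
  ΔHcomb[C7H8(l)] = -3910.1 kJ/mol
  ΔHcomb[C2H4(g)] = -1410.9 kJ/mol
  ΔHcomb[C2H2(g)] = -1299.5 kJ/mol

ΔH° = -336.4 kJ/mol

Using ΔH = Σ nΔHc°(reactants) − Σ nΔHc°(products):
= [7·(-393.5) + 6·(-285.8) + 2·(-1299.5)] − [1·(-3910.1) + 2·(-1410.9)]
= -336.4 kJ/mol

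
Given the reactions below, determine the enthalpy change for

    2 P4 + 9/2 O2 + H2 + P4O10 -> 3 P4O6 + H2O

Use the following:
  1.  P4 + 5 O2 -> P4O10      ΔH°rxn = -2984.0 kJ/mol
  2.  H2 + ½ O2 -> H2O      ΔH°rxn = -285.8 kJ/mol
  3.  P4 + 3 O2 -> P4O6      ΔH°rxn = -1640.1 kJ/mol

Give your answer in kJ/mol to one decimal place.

eq. 1 reversed: +2984.0 kJ/mol
eq. 2 as written: -285.8 kJ/mol
eq. 3 × 3: (3)·(-1640.1) = -4920.3 kJ/mol
Since enthalpy is a state function, ΔH°rxn = (-1)·(-2984.0) + (1)·(-285.8) + (3)·(-1640.1) = -2222.1 kJ/mol

ΔH°rxn = -2222.1 kJ/mol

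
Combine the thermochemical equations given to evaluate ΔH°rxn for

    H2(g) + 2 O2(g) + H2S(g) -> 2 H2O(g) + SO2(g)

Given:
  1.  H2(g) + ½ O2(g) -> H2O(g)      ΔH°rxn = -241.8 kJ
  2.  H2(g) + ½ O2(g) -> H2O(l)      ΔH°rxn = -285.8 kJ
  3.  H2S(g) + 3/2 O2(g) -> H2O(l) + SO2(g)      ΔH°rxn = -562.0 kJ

eq. 1 × 2: (2)·(-241.8) = -483.6 kJ
eq. 2 reversed: +285.8 kJ
eq. 3 as written: -562.0 kJ
Summing the manipulated equations, ΔH°rxn = (2)·(-241.8) + (-1)·(-285.8) + (1)·(-562.0) = -759.8 kJ

ΔH°rxn = -759.8 kJ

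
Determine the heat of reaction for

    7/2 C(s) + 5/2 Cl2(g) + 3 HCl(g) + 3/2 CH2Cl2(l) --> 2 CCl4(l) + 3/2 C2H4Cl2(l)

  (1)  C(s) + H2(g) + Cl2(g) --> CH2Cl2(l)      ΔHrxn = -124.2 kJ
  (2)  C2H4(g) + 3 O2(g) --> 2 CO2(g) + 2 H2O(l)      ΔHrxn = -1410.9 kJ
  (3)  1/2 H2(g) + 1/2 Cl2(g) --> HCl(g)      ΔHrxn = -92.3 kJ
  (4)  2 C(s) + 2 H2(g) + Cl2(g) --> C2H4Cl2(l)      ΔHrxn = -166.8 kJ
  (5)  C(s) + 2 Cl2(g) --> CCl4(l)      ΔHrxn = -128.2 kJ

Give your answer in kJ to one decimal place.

(1) reversed and × 3/2 (CH2Cl2(l) must end up as a reactant; scale by 3/2 for the 3/2 CH2Cl2(l)): (-3/2)·(-124.2) = +186.3 kJ
(2): not needed (CO2(g) appears nowhere else).
(3) reversed and × 3 (HCl(g) must end up as a reactant; scale by 3 for the 3 HCl(g)): (-3)·(-92.3) = +276.9 kJ
(4) × 3/2 (scale by 3/2 for the 3/2 C2H4Cl2(l)): (3/2)·(-166.8) = -250.2 kJ
(5) × 2 (scale by 2 for the 2 CCl4(l)): (2)·(-128.2) = -256.4 kJ
Since enthalpy is a state function, ΔHrxn = (-3/2)·(-124.2) + (-3)·(-92.3) + (3/2)·(-166.8) + (2)·(-128.2) = -43.4 kJ

ΔHrxn = -43.4 kJ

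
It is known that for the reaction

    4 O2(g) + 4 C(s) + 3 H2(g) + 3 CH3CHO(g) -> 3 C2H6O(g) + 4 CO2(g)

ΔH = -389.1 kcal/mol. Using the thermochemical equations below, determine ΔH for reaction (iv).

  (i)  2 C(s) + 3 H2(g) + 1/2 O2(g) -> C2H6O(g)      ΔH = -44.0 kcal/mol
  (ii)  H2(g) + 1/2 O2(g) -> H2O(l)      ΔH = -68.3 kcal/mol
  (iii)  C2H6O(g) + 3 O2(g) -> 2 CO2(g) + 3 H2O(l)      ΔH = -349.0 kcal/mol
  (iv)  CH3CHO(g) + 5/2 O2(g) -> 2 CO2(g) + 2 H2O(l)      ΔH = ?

ΔH = -285.0 kcal/mol

(i) × 2 (×2 to match 4 C(s) in the target): (2)·(-44.0) = -88.0 kcal/mol
(ii) reversed and × 3: (-3)·(-68.3) = +204.9 kcal/mol
(iii) reversed: +349.0 kcal/mol
(iv) × 3 (scale by 3 for the 3 CH3CHO(g)): contributes 3·x
-389.1 = (-88.0) + (+204.9) + (+349.0) + 3·x
x = (-389.1 − (+465.9)) / (3) = -285.0 kcal/mol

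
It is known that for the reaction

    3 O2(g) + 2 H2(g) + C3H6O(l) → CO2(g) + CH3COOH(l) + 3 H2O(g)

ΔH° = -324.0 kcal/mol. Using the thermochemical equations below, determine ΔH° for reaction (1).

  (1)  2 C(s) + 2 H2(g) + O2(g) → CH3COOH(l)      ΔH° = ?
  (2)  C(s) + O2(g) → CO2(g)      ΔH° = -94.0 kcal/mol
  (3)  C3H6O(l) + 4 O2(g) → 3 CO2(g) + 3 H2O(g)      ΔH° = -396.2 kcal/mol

ΔH° = -115.8 kcal/mol

(1) as written (CH3COOH(l) already on the product side): contributes x
(2) reversed and × 2: (-2)·(-94.0) = +188.0 kcal/mol
(3) as written (C3H6O(l) already on the reactant side): -396.2 kcal/mol
-324.0 = (+188.0) + (-396.2) + x
x = (-324.0 − (-208.2)) / (1) = -115.8 kcal/mol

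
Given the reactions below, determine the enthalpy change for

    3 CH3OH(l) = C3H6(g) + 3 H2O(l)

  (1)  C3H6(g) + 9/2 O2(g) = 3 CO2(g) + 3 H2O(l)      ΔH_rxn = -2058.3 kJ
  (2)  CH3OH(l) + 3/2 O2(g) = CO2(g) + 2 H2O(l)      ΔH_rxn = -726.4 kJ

(1) reversed: +2058.3 kJ
(2) × 3: (3)·(-726.4) = -2179.2 kJ
By Hess's law, ΔH_rxn = (+2058.3) + (-2179.2) = -120.9 kJ

ΔH_rxn = -120.9 kJ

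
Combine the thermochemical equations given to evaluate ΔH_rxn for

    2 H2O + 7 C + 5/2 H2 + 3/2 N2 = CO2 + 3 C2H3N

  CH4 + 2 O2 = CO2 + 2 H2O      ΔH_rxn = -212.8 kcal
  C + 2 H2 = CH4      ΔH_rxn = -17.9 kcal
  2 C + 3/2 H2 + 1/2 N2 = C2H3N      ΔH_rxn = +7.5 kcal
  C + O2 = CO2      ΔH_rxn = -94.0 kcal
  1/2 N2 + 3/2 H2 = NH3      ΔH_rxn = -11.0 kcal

ΔH_rxn = 65.2 kcal

equation 1 reversed (H2O must end up as a reactant): +212.8 kcal
equation 2 reversed: +17.9 kcal
equation 3 × 3 (×3 to match 3 C2H3N in the target): (3)·(+7.5) = +22.5 kcal
equation 4 × 2: (2)·(-94.0) = -188.0 kcal
equation 5: not needed (NH3 appears nowhere else).
ΔH_rxn = (-1)·(-212.8) + (-1)·(-17.9) + (3)·(+7.5) + (2)·(-94.0) = 65.2 kcal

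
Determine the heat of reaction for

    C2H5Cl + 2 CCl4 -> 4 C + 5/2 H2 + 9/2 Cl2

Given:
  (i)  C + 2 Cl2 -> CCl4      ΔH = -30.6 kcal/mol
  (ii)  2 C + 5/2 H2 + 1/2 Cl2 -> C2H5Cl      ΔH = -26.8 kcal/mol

ΔH = 88.0 kcal/mol

(i) reversed and × 2: (-2)·(-30.6) = +61.2 kcal/mol
(ii) reversed: +26.8 kcal/mol
ΔH = (-2)·(-30.6) + (-1)·(-26.8) = 88.0 kcal/mol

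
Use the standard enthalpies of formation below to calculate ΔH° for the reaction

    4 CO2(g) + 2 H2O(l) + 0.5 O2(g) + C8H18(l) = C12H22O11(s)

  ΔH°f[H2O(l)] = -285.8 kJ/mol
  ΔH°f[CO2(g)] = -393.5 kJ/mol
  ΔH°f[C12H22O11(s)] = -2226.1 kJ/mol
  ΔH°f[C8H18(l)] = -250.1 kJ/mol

ΔH°rxn = Σ nΔHf°(products) − Σ nΔHf°(reactants).
Products: 1·(-2226.1) = -2226.1
Reactants: 4·(-393.5) + 2·(-285.8) + 1/2·(+0.0) + 1·(-250.1) = -2395.7
ΔH° = (-2226.1) − (-2395.7) = 169.6 kJ/mol

ΔH° = 169.6 kJ/mol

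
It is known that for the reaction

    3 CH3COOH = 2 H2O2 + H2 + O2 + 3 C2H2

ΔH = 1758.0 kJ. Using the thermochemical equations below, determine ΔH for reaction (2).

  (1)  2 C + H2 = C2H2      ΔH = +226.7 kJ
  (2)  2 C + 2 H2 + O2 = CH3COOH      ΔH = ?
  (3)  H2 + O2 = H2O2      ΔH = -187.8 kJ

ΔH = -484.5 kJ

(1) × 3 (×3 to match 3 C2H2 in the target): (3)·(+226.7) = +680.1 kJ
(2) reversed and × 3 (reverse to put CH3COOH on the reactant side; ×3 to match 3 CH3COOH in the target): contributes −3·x
(3) × 2 (×2 to match 2 H2O2 in the target): (2)·(-187.8) = -375.6 kJ
+1758.0 = (+680.1) + (-375.6) − 3·x
x = (+1758.0 − (+304.5)) / (-3) = -484.5 kJ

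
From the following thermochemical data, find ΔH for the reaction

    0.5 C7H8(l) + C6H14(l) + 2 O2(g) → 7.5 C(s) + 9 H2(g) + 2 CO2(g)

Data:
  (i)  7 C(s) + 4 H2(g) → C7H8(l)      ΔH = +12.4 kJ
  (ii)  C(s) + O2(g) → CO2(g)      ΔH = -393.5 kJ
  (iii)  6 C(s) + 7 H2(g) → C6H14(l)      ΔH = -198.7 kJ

(i) reversed and × 1/2 (C7H8(l) must end up as a reactant; scale by 1/2 for the 1/2 C7H8(l)): (-1/2)·(+12.4) = -6.2 kJ
(ii) × 2 (scale by 2 for the 2 CO2(g)): (2)·(-393.5) = -787.0 kJ
(iii) reversed (C6H14(l) must end up as a reactant): +198.7 kJ
Combining the equations, ΔH = (-1/2)·(+12.4) + (2)·(-393.5) + (-1)·(-198.7) = -594.5 kJ

ΔH = -594.5 kJ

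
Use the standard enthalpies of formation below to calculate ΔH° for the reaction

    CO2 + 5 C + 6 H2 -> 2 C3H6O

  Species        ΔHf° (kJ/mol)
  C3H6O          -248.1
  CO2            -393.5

ΔH° = -102.7 kJ/mol

Products: 2·(-248.1) = -496.2
Reactants: 1·(-393.5) + 5·(+0.0) + 6·(+0.0) = -393.5
ΔH° = (-496.2) − (-393.5) = -102.7 kJ/mol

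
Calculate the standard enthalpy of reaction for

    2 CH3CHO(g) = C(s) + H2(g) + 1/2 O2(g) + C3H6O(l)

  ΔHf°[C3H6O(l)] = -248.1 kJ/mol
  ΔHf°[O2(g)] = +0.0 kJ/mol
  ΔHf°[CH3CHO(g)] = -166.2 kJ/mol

ΔH°rxn = 84.3 kJ/mol

Products: 1·(+0.0) + 1·(+0.0) + 1/2·(+0.0) + 1·(-248.1) = -248.1
Reactants: 2·(-166.2) = -332.4
ΔH°rxn = (-248.1) − (-332.4) = 84.3 kJ/mol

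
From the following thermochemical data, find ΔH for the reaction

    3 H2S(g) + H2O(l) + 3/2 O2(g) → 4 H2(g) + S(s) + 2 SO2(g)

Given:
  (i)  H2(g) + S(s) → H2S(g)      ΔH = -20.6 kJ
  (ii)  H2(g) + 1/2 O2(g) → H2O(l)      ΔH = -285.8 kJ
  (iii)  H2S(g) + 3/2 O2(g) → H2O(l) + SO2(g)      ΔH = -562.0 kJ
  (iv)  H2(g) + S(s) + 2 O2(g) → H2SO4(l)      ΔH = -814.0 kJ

(i) reversed: +20.6 kJ
(ii) reversed and × 3: (-3)·(-285.8) = +857.4 kJ
(iii) × 2: (2)·(-562.0) = -1124.0 kJ
(iv): not needed.
ΔH = (-1)·(-20.6) + (-3)·(-285.8) + (2)·(-562.0) = -246.0 kJ

ΔH = -246.0 kJ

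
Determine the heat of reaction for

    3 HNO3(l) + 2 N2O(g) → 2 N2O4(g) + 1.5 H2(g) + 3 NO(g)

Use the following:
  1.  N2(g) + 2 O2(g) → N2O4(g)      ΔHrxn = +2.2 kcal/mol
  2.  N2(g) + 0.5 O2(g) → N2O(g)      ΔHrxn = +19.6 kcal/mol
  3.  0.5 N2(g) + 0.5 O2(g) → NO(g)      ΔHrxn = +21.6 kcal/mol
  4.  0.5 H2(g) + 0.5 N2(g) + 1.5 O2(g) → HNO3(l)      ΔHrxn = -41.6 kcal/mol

eq. 1 × 2 (scale by 2 for the 2 N2O4(g)): (2)·(+2.2) = +4.4 kcal/mol
eq. 2 reversed and × 2 (reverse to put N2O(g) on the reactant side; ×2 to match 2 N2O(g) in the target): (-2)·(+19.6) = -39.2 kcal/mol
eq. 3 × 3 (×3 to match 3 NO(g) in the target): (3)·(+21.6) = +64.8 kcal/mol
eq. 4 reversed and × 3 (HNO3(l) must end up as a reactant; scale by 3 for the 3 HNO3(l)): (-3)·(-41.6) = +124.8 kcal/mol
Combining the equations, ΔHrxn = (2)·(+2.2) + (-2)·(+19.6) + (3)·(+21.6) + (-3)·(-41.6) = 154.8 kcal/mol

ΔHrxn = 154.8 kcal/mol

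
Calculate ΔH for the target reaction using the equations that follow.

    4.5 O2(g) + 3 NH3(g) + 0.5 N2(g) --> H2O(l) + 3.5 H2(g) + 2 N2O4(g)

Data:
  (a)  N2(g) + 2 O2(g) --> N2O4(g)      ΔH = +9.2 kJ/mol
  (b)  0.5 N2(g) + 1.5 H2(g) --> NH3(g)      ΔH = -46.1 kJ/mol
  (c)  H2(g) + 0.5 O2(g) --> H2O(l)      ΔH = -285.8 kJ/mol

(a) × 2 (×2 to match 2 N2O4(g) in the target): (2)·(+9.2) = +18.4 kJ/mol
(b) reversed and × 3 (NH3(g) must end up as a reactant; ×3 to match 3 NH3(g) in the target): (-3)·(-46.1) = +138.3 kJ/mol
(c) as written (H2O(l) already on the product side): -285.8 kJ/mol
Combining the equations, ΔH = (2)·(+9.2) + (-3)·(-46.1) + (1)·(-285.8) = -129.1 kJ/mol

ΔH = -129.1 kJ/mol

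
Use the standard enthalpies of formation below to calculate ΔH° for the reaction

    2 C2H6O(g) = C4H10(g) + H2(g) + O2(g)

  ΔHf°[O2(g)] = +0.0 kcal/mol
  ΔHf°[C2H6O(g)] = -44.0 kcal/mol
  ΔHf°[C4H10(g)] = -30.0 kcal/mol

ΔH° = 58.0 kcal/mol

Products: 1·(-30.0) + 1·(+0.0) + 1·(+0.0) = -30.0
Reactants: 2·(-44.0) = -88.0
ΔH° = (-30.0) − (-88.0) = 58.0 kcal/mol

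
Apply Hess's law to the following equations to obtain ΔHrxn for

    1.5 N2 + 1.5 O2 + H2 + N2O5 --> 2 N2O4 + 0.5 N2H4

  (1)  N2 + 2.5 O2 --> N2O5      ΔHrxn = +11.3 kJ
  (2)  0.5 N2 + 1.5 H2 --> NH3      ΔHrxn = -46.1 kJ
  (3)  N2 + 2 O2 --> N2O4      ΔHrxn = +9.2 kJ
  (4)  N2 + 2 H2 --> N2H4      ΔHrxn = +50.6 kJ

ΔHrxn = 32.4 kJ

(1) reversed (N2O5 must end up as a reactant): -11.3 kJ
(2): not needed (NH3 appears nowhere else).
(3) × 2 (scale by 2 for the 2 N2O4): (2)·(+9.2) = +18.4 kJ
(4) × 1/2 (scale by 1/2 for the 1/2 N2H4): (1/2)·(+50.6) = +25.3 kJ
ΔHrxn = (-11.3) + (+18.4) + (+25.3) = 32.4 kJ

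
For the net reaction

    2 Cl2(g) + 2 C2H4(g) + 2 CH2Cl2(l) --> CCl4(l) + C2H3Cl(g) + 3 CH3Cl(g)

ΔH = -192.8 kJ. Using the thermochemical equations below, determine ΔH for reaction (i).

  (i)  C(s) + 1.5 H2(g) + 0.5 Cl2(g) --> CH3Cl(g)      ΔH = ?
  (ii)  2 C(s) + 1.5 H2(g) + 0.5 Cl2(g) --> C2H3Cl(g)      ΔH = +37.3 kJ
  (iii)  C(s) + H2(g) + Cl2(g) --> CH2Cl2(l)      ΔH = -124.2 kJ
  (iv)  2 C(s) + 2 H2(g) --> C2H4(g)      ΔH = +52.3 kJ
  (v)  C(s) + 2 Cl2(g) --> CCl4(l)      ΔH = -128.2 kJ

ΔH = -81.9 kJ

(i) × 3 (×3 to match 3 CH3Cl(g) in the target): contributes 3·x
(ii) as written (C2H3Cl(g) already on the product side): +37.3 kJ
(iii) reversed and × 2 (CH2Cl2(l) must end up as a reactant; scale by 2 for the 2 CH2Cl2(l)): (-2)·(-124.2) = +248.4 kJ
(iv) reversed and × 2 (reverse to put C2H4(g) on the reactant side; scale by 2 for the 2 C2H4(g)): (-2)·(+52.3) = -104.6 kJ
(v) as written (CCl4(l) already on the product side): -128.2 kJ
-192.8 = (+37.3) + (+248.4) + (-104.6) + (-128.2) + 3·x
x = (-192.8 − (+52.9)) / (3) = -81.9 kJ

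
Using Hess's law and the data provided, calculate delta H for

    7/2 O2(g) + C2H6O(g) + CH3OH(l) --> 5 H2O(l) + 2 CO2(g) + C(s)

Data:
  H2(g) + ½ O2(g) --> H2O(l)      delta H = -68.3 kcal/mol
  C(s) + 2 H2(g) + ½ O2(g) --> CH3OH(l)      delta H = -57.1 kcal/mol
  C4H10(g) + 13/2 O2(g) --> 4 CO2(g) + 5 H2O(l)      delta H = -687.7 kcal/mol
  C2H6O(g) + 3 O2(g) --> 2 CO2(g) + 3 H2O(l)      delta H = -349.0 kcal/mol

delta H = -428.5 kcal/mol

equation 1 × 2: (2)·(-68.3) = -136.6 kcal/mol
equation 2 reversed: +57.1 kcal/mol
equation 3: not needed.
equation 4 as written: -349.0 kcal/mol
Summing the manipulated equations, delta H = (2)·(-68.3) + (-1)·(-57.1) + (1)·(-349.0) = -428.5 kcal/mol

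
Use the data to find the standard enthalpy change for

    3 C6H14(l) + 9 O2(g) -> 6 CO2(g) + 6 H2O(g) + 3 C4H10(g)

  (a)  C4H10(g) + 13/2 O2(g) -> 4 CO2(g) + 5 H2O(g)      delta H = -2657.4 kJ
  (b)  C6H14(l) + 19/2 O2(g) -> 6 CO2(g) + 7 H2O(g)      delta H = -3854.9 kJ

delta H = -3592.5 kJ

(a) reversed and × 3 (C4H10(g) must end up as a product; scale by 3 for the 3 C4H10(g)): (-3)·(-2657.4) = +7972.2 kJ
(b) × 3 (×3 to match 3 C6H14(l) in the target): (3)·(-3854.9) = -11564.7 kJ
Combining the equations, delta H = (-3)·(-2657.4) + (3)·(-3854.9) = -3592.5 kJ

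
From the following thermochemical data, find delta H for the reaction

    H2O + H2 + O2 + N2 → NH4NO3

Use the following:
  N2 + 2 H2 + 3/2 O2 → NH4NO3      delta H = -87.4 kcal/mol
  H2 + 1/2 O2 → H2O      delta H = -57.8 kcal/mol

equation 1 as written (NH4NO3 already on the product side): -87.4 kcal/mol
equation 2 reversed (reverse to put H2O on the reactant side): +57.8 kcal/mol
Summing the manipulated equations, delta H = (1)·(-87.4) + (-1)·(-57.8) = -29.6 kcal/mol

delta H = -29.6 kcal/mol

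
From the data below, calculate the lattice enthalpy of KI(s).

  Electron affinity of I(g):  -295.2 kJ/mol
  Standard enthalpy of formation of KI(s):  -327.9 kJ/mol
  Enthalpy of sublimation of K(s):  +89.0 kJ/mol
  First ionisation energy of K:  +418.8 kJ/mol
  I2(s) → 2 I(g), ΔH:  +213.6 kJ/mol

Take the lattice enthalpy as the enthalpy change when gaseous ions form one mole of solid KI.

ΔHf° = 1·ΔHsub + 1·(ΣIE) + 1/2·D(I2) + 1·EA + U
-327.9 = 1·(+89.0) + 1·(+418.8) + 1/2·(+213.6) + 1·(-295.2) + U
U = -327.9 − (+319.4) = -647.3 kJ/mol

U = -647.3 kJ/mol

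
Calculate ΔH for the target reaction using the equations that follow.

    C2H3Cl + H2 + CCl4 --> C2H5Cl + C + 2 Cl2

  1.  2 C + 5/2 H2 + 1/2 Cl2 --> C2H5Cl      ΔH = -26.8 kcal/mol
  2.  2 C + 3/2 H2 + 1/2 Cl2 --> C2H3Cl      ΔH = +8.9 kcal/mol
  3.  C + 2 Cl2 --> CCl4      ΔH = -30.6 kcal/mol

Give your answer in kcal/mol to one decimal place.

eq. 1 as written: -26.8 kcal/mol
eq. 2 reversed: -8.9 kcal/mol
eq. 3 reversed: +30.6 kcal/mol
ΔH = (1)·(-26.8) + (-1)·(+8.9) + (-1)·(-30.6) = -5.1 kcal/mol

ΔH = -5.1 kcal/mol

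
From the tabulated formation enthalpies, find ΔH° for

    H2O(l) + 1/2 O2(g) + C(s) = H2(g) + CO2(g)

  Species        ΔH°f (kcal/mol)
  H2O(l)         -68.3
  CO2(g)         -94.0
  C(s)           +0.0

ΔH° = -25.7 kcal/mol

Products: 1·(+0.0) + 1·(-94.0) = -94.0
Reactants: 1·(-68.3) + 1/2·(+0.0) + 1·(+0.0) = -68.3
ΔH° = (-94.0) − (-68.3) = -25.7 kcal/mol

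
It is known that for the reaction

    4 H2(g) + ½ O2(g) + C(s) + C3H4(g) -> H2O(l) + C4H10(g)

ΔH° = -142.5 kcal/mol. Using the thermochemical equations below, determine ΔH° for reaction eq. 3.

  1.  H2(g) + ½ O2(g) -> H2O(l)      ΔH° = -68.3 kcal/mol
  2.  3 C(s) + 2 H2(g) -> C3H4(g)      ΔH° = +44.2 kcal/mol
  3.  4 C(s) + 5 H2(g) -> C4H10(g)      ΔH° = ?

eq. 1 as written (H2O(l) already on the product side): -68.3 kcal/mol
eq. 2 reversed (reverse to put C3H4(g) on the reactant side): -44.2 kcal/mol
eq. 3 as written (C4H10(g) already on the product side): contributes x
-142.5 = (-68.3) + (-44.2) + x
x = (-142.5 − (-112.5)) / (1) = -30.0 kcal/mol

ΔH° = -30.0 kcal/mol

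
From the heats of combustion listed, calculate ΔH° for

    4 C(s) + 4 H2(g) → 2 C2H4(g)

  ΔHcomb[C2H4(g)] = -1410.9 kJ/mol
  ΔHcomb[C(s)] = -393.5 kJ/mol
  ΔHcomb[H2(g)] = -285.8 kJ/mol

ΔH° = 104.6 kJ/mol

Using ΔH = Σ nΔHc°(reactants) − Σ nΔHc°(products):
= [4·(-393.5) + 4·(-285.8)] − [2·(-1410.9)]
= 104.6 kJ/mol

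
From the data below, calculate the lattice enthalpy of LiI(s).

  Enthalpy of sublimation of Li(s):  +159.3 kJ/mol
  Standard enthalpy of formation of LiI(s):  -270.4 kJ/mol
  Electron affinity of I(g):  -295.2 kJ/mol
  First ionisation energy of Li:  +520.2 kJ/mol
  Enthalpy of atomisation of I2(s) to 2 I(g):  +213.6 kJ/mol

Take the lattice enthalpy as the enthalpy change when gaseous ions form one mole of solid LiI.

ΔHf° = 1·ΔHsub + 1·(ΣIE) + 1/2·D(I2) + 1·EA + U
-270.4 = 1·(+159.3) + 1·(+520.2) + 1/2·(+213.6) + 1·(-295.2) + U
U = -270.4 − (+491.1) = -761.5 kJ/mol

U = -761.5 kJ/mol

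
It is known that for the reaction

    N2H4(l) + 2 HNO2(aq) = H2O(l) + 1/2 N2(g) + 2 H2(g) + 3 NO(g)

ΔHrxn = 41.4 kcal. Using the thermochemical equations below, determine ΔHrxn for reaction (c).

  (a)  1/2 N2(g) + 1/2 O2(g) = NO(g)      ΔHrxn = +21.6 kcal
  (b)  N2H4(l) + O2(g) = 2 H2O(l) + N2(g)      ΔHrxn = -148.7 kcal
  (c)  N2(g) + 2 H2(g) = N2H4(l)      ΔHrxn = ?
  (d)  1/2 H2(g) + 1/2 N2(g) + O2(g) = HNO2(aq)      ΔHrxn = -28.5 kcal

(a) × 3: (3)·(+21.6) = +64.8 kcal
(b) × 1/2: (1/2)·(-148.7) = -74.35 kcal
(c) reversed and × 1/2: contributes −1/2·x
(d) reversed and × 2: (-2)·(-28.5) = +57.0 kcal
+41.4 = (+64.8) + (-74.35) + (+57.0) − 1/2·x
x = (+41.4 − (+47.45)) / (-1/2) = 12.1 kcal

ΔHrxn = 12.1 kcal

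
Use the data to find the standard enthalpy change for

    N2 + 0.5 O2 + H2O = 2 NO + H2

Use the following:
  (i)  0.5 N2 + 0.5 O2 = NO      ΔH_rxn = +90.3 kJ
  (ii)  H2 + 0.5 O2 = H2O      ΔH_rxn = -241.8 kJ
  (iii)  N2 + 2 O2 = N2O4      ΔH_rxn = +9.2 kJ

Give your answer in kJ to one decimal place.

(i) × 2: (2)·(+90.3) = +180.6 kJ
(ii) reversed: +241.8 kJ
(iii): not needed.
ΔH_rxn = (2)·(+90.3) + (-1)·(-241.8) = 422.4 kJ

ΔH_rxn = 422.4 kJ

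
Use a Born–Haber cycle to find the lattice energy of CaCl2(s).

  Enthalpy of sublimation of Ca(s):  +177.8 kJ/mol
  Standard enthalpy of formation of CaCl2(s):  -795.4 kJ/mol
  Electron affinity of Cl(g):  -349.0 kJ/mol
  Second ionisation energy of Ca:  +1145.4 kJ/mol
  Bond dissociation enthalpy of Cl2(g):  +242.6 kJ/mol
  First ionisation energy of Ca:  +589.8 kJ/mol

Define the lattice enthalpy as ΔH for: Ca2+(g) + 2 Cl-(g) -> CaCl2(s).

ΔHf° = 1·ΔHsub + 1·(ΣIE) + 1·D(Cl2) + 2·EA + U
-795.4 = 1·(+177.8) + 1·(+1735.2) + 1·(+242.6) + 2·(-349.0) + U
U = -795.4 − (+1457.6) = -2253.0 kJ/mol

U = -2253.0 kJ/mol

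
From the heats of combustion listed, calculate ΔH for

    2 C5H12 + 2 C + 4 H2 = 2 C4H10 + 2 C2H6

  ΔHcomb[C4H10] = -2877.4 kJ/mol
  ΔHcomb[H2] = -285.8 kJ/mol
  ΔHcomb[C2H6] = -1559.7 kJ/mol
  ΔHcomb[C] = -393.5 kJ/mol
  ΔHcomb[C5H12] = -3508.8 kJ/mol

ΔH = -73.6 kJ/mol

Using ΔH = Σ nΔHc°(reactants) − Σ nΔHc°(products):
= [2·(-3508.8) + 2·(-393.5) + 4·(-285.8)] − [2·(-2877.4) + 2·(-1559.7)]
= -73.6 kJ/mol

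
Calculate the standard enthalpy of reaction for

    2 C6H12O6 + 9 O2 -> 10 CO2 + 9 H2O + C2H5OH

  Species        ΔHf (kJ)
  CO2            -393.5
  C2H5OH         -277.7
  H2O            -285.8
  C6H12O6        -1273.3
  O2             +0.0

ΔH_rxn = -4238.3 kJ

ΔH°rxn = Σ nΔHf°(products) − Σ nΔHf°(reactants).
Products: 10·(-393.5) + 9·(-285.8) + 1·(-277.7) = -6784.9
Reactants: 2·(-1273.3) + 9·(+0.0) = -2546.6
ΔH_rxn = (-6784.9) − (-2546.6) = -4238.3 kJ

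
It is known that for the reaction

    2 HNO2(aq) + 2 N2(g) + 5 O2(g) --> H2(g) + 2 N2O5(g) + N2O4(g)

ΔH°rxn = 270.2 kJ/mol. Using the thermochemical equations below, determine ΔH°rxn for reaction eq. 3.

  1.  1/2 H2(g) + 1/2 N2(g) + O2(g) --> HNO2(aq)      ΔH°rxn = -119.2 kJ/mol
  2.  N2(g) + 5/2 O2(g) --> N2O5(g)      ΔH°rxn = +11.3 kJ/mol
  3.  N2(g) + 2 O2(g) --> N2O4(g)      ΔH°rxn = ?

ΔH°rxn = 9.2 kJ/mol

eq. 1 reversed and × 2 (HNO2(aq) must end up as a reactant; scale by 2 for the 2 HNO2(aq)): (-2)·(-119.2) = +238.4 kJ/mol
eq. 2 × 2 (scale by 2 for the 2 N2O5(g)): (2)·(+11.3) = +22.6 kJ/mol
eq. 3 as written (N2O4(g) already on the product side): contributes x
+270.2 = (+238.4) + (+22.6) + x
x = (+270.2 − (+261.0)) / (1) = 9.2 kJ/mol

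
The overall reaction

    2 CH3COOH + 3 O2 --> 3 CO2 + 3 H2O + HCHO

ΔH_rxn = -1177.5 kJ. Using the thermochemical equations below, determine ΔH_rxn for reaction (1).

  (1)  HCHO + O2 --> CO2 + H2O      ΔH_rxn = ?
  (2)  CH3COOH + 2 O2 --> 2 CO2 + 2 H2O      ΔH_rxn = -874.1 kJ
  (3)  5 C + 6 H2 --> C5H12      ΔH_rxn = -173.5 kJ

(1) reversed: contributes −x
(2) × 2: (2)·(-874.1) = -1748.2 kJ
(3): not needed.
-1177.5 = (-1748.2) − x
x = (-1177.5 − (-1748.2)) / (-1) = -570.7 kJ

ΔH_rxn = -570.7 kJ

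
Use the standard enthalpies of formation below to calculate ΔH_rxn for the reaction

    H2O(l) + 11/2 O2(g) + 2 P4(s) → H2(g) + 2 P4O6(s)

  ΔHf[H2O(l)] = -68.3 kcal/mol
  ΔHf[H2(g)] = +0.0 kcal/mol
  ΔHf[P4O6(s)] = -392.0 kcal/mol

ΔH_rxn = -715.7 kcal/mol

Products: 1·(+0.0) + 2·(-392.0) = -784.0
Reactants: 1·(-68.3) + 11/2·(+0.0) + 2·(+0.0) = -68.3
ΔH_rxn = (-784.0) − (-68.3) = -715.7 kcal/mol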